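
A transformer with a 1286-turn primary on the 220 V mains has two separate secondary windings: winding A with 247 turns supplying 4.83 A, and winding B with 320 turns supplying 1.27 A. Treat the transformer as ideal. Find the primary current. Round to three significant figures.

V_A = 220 × 247/1286 = 42.255 V; V_B = 220 × 320/1286 = 54.743 V.
P_out = V_A I_A + V_B I_B = 42.255×4.83 + 54.743×1.27 = 204.09 + 69.524 = 273.62 W.
Ideal ⇒ P_in = P_out, so I_p = P_out/V_p = 273.62/220 = 1.24 A.

I_p ≈ 1.24 A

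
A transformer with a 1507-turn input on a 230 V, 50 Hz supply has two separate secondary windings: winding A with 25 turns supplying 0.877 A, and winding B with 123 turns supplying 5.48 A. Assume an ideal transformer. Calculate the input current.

V_A = 230 × 25/1507 = 3.8155 V; V_B = 230 × 123/1507 = 18.772 V.
P_out = V_A I_A + V_B I_B = 3.8155×0.877 + 18.772×5.48 = 3.3462 + 102.87 = 106.22 W.
Ideal ⇒ P_in = P_out, so I_in = P_out/V_in = 106.22/230 = 0.462 A.

I_in ≈ 0.462 A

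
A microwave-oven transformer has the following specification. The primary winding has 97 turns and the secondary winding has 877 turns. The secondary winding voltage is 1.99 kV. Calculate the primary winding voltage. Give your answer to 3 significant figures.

V_p ≈ 220 V

V_p/V_s = N_p/N_s, so V_p = 1990 × 97/877 = 220 V.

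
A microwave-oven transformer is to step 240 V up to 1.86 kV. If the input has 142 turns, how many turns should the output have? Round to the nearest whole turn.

N_out = 1100 turns

N_out/N_in = V_out/V_in, so N_out = 142 × 1860/240 = 1100.5 ≈ 1100 turns.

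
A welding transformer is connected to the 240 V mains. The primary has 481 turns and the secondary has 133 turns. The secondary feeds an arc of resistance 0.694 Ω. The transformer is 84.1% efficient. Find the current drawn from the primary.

V_s = 240 × 133/481 = 66.362 V.
I_s = V_s/R = 66.362/0.694 = 95.622 A.
P_out = V_s I_s = 66.362 × 95.622 = 6345.7 W.
P_in = P_out/η = 6345.7/0.841 = 7545.4 W.
I_p = P_in/V_p = 7545.4/240 = 31.4 A.

I_p ≈ 31.4 A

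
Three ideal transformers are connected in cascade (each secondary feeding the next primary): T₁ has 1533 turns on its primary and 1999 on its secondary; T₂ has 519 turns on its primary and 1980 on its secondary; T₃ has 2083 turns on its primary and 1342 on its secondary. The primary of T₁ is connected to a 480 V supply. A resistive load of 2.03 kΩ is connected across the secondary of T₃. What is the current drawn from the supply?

I_supply ≈ 2.43 A

Secondary of T₁: V = 480.00 × 1999/1533 = 625.91 V.
Secondary of T₂: V = 625.91 × 1980/519 = 2387.9 V.
Secondary of T₃: V = 2387.9 × 1342/2083 = 1538.4 V.
I_load = 1538.4/2030 = 0.75784 A, so P_out = 1538.4 × 0.75784 = 1165.9 W.
All ideal ⇒ P_in = P_out, so I_supply = 1165.9/480 = 2.43 A.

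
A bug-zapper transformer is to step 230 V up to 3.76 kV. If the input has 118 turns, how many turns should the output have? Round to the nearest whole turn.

N_out = 1929 turns

N_out/N_in = V_out/V_in, so N_out = 118 × 3760/230 = 1929.0 ≈ 1929 turns.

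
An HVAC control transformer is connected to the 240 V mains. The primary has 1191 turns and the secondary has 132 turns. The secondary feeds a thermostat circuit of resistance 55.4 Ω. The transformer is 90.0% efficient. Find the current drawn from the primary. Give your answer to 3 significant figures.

V_s = 240 × 132/1191 = 26.599 V.
I_s = V_s/R = 26.599/55.4 = 0.48014 A.
P_out = V_s I_s = 26.599 × 0.48014 = 12.771 W.
P_in = P_out/η = 12.771/0.900 = 14.190 W.
I_p = P_in/V_p = 14.190/240 = 0.0591 A.

I_p ≈ 0.0591 A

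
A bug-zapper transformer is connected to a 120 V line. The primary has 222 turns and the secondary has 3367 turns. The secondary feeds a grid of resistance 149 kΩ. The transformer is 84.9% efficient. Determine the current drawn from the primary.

I_p ≈ 0.218 A

V_s = 120 × 3367/222 = 1820.0 V.
I_s = V_s/R = 1820.0/149000 = 0.012215 A.
P_out = V_s I_s = 1820.0 × 0.012215 = 22.231 W.
P_in = P_out/η = 22.231/0.849 = 26.185 W.
I_p = P_in/V_p = 26.185/120 = 0.218 A.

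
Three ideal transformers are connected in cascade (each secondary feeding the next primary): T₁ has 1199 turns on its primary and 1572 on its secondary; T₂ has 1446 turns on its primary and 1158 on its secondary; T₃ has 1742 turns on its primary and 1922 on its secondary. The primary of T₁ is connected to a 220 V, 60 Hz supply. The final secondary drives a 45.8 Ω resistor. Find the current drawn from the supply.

Secondary of T₁: V = 220.00 × 1572/1199 = 288.44 V.
Secondary of T₂: V = 288.44 × 1158/1446 = 230.99 V.
Secondary of T₃: V = 230.99 × 1922/1742 = 254.86 V.
I_load = 254.86/45.8 = 5.5646 A, so P_out = 254.86 × 5.5646 = 1418.2 W.
All ideal ⇒ P_in = P_out, so I_supply = 1418.2/220 = 6.45 A.

I_supply ≈ 6.45 A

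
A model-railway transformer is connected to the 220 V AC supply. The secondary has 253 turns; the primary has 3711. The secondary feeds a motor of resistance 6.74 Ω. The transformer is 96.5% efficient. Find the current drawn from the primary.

I_p ≈ 0.157 A

V_s = 220 × 253/3711 = 14.999 V.
I_s = V_s/R = 14.999/6.74 = 2.2253 A.
P_out = V_s I_s = 14.999 × 2.2253 = 33.377 W.
P_in = P_out/η = 33.377/0.965 = 34.587 W.
I_p = P_in/V_p = 34.587/220 = 0.157 A.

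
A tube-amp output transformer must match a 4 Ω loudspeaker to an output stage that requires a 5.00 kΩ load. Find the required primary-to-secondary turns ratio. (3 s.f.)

Z_p/Z_s = (N_p/N_s)², so N_p/N_s = √(5000/4) = √1250 = 35.4.

N_p/N_s ≈ 35.4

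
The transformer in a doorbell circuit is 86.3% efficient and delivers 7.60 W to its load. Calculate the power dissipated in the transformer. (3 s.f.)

P_in = P_out/η = 7.60/0.863 = 8.80649 W.
P_loss = P_in − P_out = 8.80649 − 7.60 = 1.21 W.

P_loss ≈ 1.21 W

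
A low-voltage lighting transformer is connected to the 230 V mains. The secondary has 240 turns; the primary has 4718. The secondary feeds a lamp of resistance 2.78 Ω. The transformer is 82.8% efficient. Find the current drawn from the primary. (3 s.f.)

V_s = 230 × 240/4718 = 11.700 V.
I_s = V_s/R = 11.700/2.78 = 4.2086 A.
P_out = V_s I_s = 11.700 × 4.2086 = 49.240 W.
P_in = P_out/η = 49.240/0.828 = 59.469 W.
I_p = P_in/V_p = 59.469/230 = 0.259 A.

I_p ≈ 0.259 A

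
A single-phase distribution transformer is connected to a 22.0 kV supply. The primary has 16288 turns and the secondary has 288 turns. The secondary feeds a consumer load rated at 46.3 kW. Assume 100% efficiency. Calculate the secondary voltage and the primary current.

V_s = V_p × N_s/N_p = 22000 × 288/16288 = 389.00 V.
I_s = P/V_s = 46300/389.00 = 119.02 A.
I_p = I_s × N_s/N_p = 119.02 × 288/16288 = 2.10 A.

V_s ≈ 389 V, I_p ≈ 2.10 A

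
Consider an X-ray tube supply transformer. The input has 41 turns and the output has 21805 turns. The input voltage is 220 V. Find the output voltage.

V_out ≈ 117000 V

V_out/V_in = N_out/N_in, so V_out = 220 × 21805/41 = 117000 V.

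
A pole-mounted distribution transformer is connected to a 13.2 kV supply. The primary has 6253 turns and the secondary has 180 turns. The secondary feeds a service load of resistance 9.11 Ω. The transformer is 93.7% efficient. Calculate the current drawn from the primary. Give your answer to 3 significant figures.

V_s = 13200 × 180/6253 = 379.98 V.
I_s = V_s/R = 379.98/9.11 = 41.710 A.
P_out = V_s I_s = 379.98 × 41.710 = 15849 W.
P_in = P_out/η = 15849/0.937 = 16914 W.
I_p = P_in/V_p = 16914/13200 = 1.28 A.

I_p ≈ 1.28 A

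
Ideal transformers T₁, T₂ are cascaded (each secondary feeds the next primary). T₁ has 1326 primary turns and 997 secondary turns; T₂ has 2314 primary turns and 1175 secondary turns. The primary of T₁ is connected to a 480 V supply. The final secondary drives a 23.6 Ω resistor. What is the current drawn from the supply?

I_supply ≈ 2.96 A

Secondary of T₁: V = 480.00 × 997/1326 = 360.90 V.
Secondary of T₂: V = 360.90 × 1175/2314 = 183.26 V.
I_load = 183.26/23.6 = 7.7652 A, so P_out = 183.26 × 7.7652 = 1423.1 W.
All ideal ⇒ P_in = P_out, so I_supply = 1423.1/480 = 2.96 A.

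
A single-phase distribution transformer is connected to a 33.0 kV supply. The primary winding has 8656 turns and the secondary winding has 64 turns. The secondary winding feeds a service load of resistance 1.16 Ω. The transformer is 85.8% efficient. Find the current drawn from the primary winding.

V_s = 33000 × 64/8656 = 243.99 V.
I_s = V_s/R = 243.99/1.16 = 210.34 A.
P_out = V_s I_s = 243.99 × 210.34 = 51321 W.
P_in = P_out/η = 51321/0.858 = 59815 W.
I_p = P_in/V_p = 59815/33000 = 1.81 A.

I_p ≈ 1.81 A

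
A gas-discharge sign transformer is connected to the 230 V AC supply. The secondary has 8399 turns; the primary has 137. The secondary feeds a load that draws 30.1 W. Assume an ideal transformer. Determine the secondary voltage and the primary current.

V_s = V_p × N_s/N_p = 230 × 8399/137 = 14101 V.
I_s = P/V_s = 30.1/14101 = 0.0021347 A.
I_p = I_s × N_s/N_p = 0.0021347 × 8399/137 = 0.131 A.

V_s ≈ 14100 V, I_p ≈ 0.131 A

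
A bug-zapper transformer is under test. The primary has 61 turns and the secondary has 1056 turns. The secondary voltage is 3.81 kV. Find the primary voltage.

V_p/V_s = N_p/N_s, so V_p = 3810 × 61/1056 = 220 V.

V_p ≈ 220 V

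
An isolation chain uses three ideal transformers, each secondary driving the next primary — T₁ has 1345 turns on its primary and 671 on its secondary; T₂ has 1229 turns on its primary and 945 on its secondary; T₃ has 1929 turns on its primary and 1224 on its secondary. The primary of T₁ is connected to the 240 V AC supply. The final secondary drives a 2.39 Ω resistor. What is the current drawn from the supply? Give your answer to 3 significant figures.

I_supply ≈ 5.95 A

Secondary of T₁: V = 240.00 × 671/1345 = 119.73 V.
Secondary of T₂: V = 119.73 × 945/1229 = 92.064 V.
Secondary of T₃: V = 92.064 × 1224/1929 = 58.417 V.
I_load = 58.417/2.39 = 24.442 A, so P_out = 58.417 × 24.442 = 1427.9 W.
All ideal ⇒ P_in = P_out, so I_supply = 1427.9/240 = 5.95 A.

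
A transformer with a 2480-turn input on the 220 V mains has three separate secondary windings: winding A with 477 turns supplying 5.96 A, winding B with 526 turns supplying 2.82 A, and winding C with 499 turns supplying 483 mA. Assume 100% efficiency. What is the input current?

I_in ≈ 1.84 A

V_A = 220 × 477/2480 = 42.315 V; V_B = 220 × 526/2480 = 46.661 V; V_C = 220 × 499/2480 = 44.266 V.
P_out = V_A I_A + V_B I_B + V_C I_C = 42.315×5.96 + 46.661×2.82 + 44.266×0.483 = 252.19 + 131.58 + 21.381 = 405.16 W.
Ideal ⇒ P_in = P_out, so I_in = P_out/V_in = 405.16/220 = 1.84 A.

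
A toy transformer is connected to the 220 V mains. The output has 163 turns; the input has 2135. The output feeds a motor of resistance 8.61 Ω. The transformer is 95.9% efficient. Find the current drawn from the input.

I_in ≈ 0.155 A

V_out = 220 × 163/2135 = 16.796 V.
I_out = V_out/R = 16.796/8.61 = 1.9508 A.
P_out = V_out I_out = 16.796 × 1.9508 = 32.766 W.
P_in = P_out/η = 32.766/0.959 = 34.167 W.
I_in = P_in/V_in = 34.167/220 = 0.155 A.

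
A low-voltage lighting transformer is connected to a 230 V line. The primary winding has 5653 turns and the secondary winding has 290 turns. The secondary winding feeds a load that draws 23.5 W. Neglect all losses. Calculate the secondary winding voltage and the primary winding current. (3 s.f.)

V_s = V_p × N_s/N_p = 230 × 290/5653 = 11.799 V.
I_s = P/V_s = 23.5/11.799 = 1.9917 A.
I_p = I_s × N_s/N_p = 1.9917 × 290/5653 = 0.102 A.

V_s ≈ 11.8 V, I_p ≈ 0.102 A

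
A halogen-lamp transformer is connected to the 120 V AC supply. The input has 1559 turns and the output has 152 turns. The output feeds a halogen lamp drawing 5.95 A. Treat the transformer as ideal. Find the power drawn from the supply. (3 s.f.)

I_in = I_out × N_out/N_in = 5.95 × 152/1559 = 0.58012 A.
P = V_in I_in = 120 × 0.58012 = 69.6 W.

P ≈ 69.6 W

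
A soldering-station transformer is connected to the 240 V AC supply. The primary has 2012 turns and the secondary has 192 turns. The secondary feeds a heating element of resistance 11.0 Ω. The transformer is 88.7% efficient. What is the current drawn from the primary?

I_p ≈ 0.224 A

V_s = 240 × 192/2012 = 22.903 V.
I_s = V_s/R = 22.903/11.0 = 2.0821 A.
P_out = V_s I_s = 22.903 × 2.0821 = 47.684 W.
P_in = P_out/η = 47.684/0.887 = 53.759 W.
I_p = P_in/V_p = 53.759/240 = 0.224 A.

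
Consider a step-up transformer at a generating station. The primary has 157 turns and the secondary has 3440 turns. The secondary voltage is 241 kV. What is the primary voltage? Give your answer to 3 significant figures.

V_p ≈ 11000 V

V_p/V_s = N_p/N_s, so V_p = 241000 × 157/3440 = 11000 V.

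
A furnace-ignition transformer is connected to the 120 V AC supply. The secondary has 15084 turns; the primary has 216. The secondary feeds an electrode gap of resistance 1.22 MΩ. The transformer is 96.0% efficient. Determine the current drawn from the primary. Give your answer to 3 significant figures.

I_p ≈ 0.500 A

V_s = 120 × 15084/216 = 8380.0 V.
I_s = V_s/R = 8380.0/(1.22×10^6) = 0.0068689 A.
P_out = V_s I_s = 8380.0 × 0.0068689 = 57.561 W.
P_in = P_out/η = 57.561/0.960 = 59.959 W.
I_p = P_in/V_p = 59.959/120 = 0.500 A.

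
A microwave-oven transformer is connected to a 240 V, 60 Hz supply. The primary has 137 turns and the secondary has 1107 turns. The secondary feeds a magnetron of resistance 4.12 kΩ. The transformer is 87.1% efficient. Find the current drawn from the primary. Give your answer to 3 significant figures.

V_s = 240 × 1107/137 = 1939.3 V.
I_s = V_s/R = 1939.3/4120 = 0.47070 A.
P_out = V_s I_s = 1939.3 × 0.47070 = 912.81 W.
P_in = P_out/η = 912.81/0.871 = 1048.0 W.
I_p = P_in/V_p = 1048.0/240 = 4.37 A.

I_p ≈ 4.37 A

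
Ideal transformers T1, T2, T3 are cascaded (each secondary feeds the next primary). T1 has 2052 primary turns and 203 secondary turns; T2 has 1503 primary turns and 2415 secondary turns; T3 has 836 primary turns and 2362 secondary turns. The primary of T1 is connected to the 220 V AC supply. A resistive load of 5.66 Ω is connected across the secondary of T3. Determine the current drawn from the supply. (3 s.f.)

I_supply ≈ 7.84 A

Secondary of T1: V = 220.00 × 203/2052 = 21.764 V.
Secondary of T2: V = 21.764 × 2415/1503 = 34.970 V.
Secondary of T3: V = 34.970 × 2362/836 = 98.804 V.
I_load = 98.804/5.66 = 17.456 A, so P_out = 98.804 × 17.456 = 1724.8 W.
All ideal ⇒ P_in = P_out, so I_supply = 1724.8/220 = 7.84 A.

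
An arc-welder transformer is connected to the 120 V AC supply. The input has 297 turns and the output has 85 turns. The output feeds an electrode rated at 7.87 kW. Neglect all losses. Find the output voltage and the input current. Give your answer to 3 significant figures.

V_out = V_in × N_out/N_in = 120 × 85/297 = 34.343 V.
I_out = P/V_out = 7870/34.343 = 229.16 A.
I_in = I_out × N_out/N_in = 229.16 × 85/297 = 65.6 A.

V_out ≈ 34.3 V, I_in ≈ 65.6 A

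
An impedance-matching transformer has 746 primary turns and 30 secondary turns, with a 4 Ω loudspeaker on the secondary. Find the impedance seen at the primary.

Z_p = (N_p/N_s)² × Z_s = (746/30)² × 4 = 2470 Ω.

Z_p ≈ 2470 Ω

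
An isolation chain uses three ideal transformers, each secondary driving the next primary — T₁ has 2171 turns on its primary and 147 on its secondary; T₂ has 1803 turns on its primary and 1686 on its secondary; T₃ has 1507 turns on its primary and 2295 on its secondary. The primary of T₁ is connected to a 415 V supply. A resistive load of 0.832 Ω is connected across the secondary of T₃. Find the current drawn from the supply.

Secondary of T₁: V = 415.00 × 147/2171 = 28.100 V.
Secondary of T₂: V = 28.100 × 1686/1803 = 26.276 V.
Secondary of T₃: V = 26.276 × 2295/1507 = 40.016 V.
I_load = 40.016/0.832 = 48.097 A, so P_out = 40.016 × 48.097 = 1924.6 W.
All ideal ⇒ P_in = P_out, so I_supply = 1924.6/415 = 4.64 A.

I_supply ≈ 4.64 A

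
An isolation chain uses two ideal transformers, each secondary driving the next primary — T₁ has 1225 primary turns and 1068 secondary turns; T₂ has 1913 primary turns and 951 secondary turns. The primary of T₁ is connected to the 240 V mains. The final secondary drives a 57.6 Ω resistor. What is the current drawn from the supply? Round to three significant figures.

I_supply ≈ 0.783 A

After T₁: V = 240.00 × 1068/1225 = 209.24 V.
After T₂: V = 209.24 × 951/1913 = 104.02 V.
I_load = 104.02/57.6 = 1.8059 A, so P_out = 104.02 × 1.8059 = 187.85 W.
All ideal ⇒ P_in = P_out, so I_supply = 187.85/240 = 0.783 A.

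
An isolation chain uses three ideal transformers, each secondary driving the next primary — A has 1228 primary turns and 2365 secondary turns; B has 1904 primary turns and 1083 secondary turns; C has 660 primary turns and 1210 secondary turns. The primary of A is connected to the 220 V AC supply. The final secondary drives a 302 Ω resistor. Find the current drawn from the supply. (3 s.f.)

I_supply ≈ 2.94 A

After A: V = 220.00 × 2365/1228 = 423.70 V.
After B: V = 423.70 × 1083/1904 = 241.00 V.
After C: V = 241.00 × 1210/660 = 441.83 V.
I_load = 441.83/302 = 1.4630 A, so P_out = 441.83 × 1.4630 = 646.41 W.
All ideal ⇒ P_in = P_out, so I_supply = 646.41/220 = 2.94 A.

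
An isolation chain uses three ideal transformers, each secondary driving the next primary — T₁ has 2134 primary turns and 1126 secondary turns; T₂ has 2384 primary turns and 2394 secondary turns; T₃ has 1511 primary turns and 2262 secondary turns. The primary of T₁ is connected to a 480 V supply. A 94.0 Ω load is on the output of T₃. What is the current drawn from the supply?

Secondary of T₁: V = 480.00 × 1126/2134 = 253.27 V.
Secondary of T₂: V = 253.27 × 2394/2384 = 254.33 V.
Secondary of T₃: V = 254.33 × 2262/1511 = 380.74 V.
I_load = 380.74/94.0 = 4.0505 A, so P_out = 380.74 × 4.0505 = 1542.2 W.
All ideal ⇒ P_in = P_out, so I_supply = 1542.2/480 = 3.21 A.

I_supply ≈ 3.21 A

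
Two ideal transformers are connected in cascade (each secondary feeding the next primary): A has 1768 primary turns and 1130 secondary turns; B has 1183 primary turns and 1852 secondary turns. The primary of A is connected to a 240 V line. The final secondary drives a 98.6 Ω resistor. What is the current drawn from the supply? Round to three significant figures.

I_supply ≈ 2.44 A

After A: V = 240.00 × 1130/1768 = 153.39 V.
After B: V = 153.39 × 1852/1183 = 240.14 V.
I_load = 240.14/98.6 = 2.4355 A, so P_out = 240.14 × 2.4355 = 584.86 W.
All ideal ⇒ P_in = P_out, so I_supply = 584.86/240 = 2.44 A.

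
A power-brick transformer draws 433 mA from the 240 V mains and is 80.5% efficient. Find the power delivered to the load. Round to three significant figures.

P_in = V_p I_p = 240 × 0.433 = 103.92 W.
P_out = η P_in = 0.805 × 103.92 = 83.7 W.

P_out ≈ 83.7 W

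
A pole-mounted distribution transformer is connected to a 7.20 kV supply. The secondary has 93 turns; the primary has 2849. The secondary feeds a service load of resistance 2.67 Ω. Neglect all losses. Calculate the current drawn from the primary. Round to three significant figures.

I_p ≈ 2.87 A

V_s = V_p × N_s/N_p = 7200 × 93/2849 = 235.03 V.
I_s = V_s/R = 235.03/2.67 = 88.026 A.
For an ideal transformer I_p N_p = I_s N_s, so I_p = 88.026 × 93/2849 = 2.87 A.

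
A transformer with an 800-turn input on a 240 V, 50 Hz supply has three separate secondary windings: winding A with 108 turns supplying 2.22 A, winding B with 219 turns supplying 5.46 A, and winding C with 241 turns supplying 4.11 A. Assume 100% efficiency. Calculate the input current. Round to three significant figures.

V_A = 240 × 108/800 = 32.400 V; V_B = 240 × 219/800 = 65.700 V; V_C = 240 × 241/800 = 72.300 V.
P_out = V_A I_A + V_B I_B + V_C I_C = 32.400×2.22 + 65.700×5.46 + 72.300×4.11 = 71.928 + 358.72 + 297.15 = 727.80 W.
Ideal ⇒ P_in = P_out, so I_in = P_out/V_in = 727.80/240 = 3.03 A.

I_in ≈ 3.03 A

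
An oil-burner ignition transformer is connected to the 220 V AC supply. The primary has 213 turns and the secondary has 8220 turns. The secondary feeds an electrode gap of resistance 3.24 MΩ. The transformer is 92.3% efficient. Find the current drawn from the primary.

I_p ≈ 0.110 A

V_s = 220 × 8220/213 = 8490.1 V.
I_s = V_s/R = 8490.1/(3.24×10^6) = 0.0026204 A.
P_out = V_s I_s = 8490.1 × 0.0026204 = 22.248 W.
P_in = P_out/η = 22.248/0.923 = 24.104 W.
I_p = P_in/V_p = 24.104/220 = 0.110 A.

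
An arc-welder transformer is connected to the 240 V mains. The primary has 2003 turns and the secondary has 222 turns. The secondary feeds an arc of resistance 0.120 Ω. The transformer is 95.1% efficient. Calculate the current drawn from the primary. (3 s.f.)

V_s = 240 × 222/2003 = 26.600 V.
I_s = V_s/R = 26.600/0.120 = 221.67 A.
P_out = V_s I_s = 26.600 × 221.67 = 5896.4 W.
P_in = P_out/η = 5896.4/0.951 = 6200.2 W.
I_p = P_in/V_p = 6200.2/240 = 25.8 A.

I_p ≈ 25.8 A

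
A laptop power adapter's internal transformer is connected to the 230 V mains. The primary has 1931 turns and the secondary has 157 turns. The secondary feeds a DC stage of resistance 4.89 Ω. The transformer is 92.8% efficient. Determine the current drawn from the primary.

I_p ≈ 0.335 A

V_s = 230 × 157/1931 = 18.700 V.
I_s = V_s/R = 18.700/4.89 = 3.8242 A.
P_out = V_s I_s = 18.700 × 3.8242 = 71.512 W.
P_in = P_out/η = 71.512/0.928 = 77.061 W.
I_p = P_in/V_p = 77.061/230 = 0.335 A.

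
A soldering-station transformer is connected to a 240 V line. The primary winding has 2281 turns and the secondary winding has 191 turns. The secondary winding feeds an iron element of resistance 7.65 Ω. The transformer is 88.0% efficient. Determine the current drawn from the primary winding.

V_s = 240 × 191/2281 = 20.096 V.
I_s = V_s/R = 20.096/7.65 = 2.6270 A.
P_out = V_s I_s = 20.096 × 2.6270 = 52.793 W.
P_in = P_out/η = 52.793/0.880 = 59.992 W.
I_p = P_in/V_p = 59.992/240 = 0.250 A.

I_p ≈ 0.250 A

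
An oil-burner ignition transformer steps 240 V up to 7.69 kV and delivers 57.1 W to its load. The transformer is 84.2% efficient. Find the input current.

I_in ≈ 0.283 A

P_in = P_out/η = 57.1/0.842 = 67.815 W.
I_in = P_in/V_in = 67.815/240 = 0.283 A.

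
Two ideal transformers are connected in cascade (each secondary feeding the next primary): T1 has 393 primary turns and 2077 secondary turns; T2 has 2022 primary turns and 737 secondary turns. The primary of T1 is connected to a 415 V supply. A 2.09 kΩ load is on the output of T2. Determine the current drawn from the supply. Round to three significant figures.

Secondary of T1: V = 415.00 × 2077/393 = 2193.3 V.
Secondary of T2: V = 2193.3 × 737/2022 = 799.43 V.
I_load = 799.43/2090 = 0.38250 A, so P_out = 799.43 × 0.38250 = 305.78 W.
All ideal ⇒ P_in = P_out, so I_supply = 305.78/415 = 0.737 A.

I_supply ≈ 0.737 A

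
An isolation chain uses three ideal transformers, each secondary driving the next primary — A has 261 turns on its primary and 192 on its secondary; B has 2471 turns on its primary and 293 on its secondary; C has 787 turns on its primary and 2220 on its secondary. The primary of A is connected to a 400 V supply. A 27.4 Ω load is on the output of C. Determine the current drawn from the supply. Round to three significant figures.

I_supply ≈ 0.884 A

Secondary of A: V = 400.00 × 192/261 = 294.25 V.
Secondary of B: V = 294.25 × 293/2471 = 34.891 V.
Secondary of C: V = 34.891 × 2220/787 = 98.422 V.
I_load = 98.422/27.4 = 3.5921 A, so P_out = 98.422 × 3.5921 = 353.54 W.
All ideal ⇒ P_in = P_out, so I_supply = 353.54/400 = 0.884 A.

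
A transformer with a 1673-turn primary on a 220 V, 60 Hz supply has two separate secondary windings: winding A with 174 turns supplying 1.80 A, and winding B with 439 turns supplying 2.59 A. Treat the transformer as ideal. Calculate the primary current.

V_A = 220 × 174/1673 = 22.881 V; V_B = 220 × 439/1673 = 57.729 V.
P_out = V_A I_A + V_B I_B = 22.881×1.80 + 57.729×2.59 = 41.186 + 149.52 = 190.70 W.
Ideal ⇒ P_in = P_out, so I_p = P_out/V_p = 190.70/220 = 0.867 A.

I_p ≈ 0.867 A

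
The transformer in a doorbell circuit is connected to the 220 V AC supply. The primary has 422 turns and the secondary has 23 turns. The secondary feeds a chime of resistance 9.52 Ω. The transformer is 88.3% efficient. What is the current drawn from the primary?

V_s = 220 × 23/422 = 11.991 V.
I_s = V_s/R = 11.991/9.52 = 1.2595 A.
P_out = V_s I_s = 11.991 × 1.2595 = 15.102 W.
P_in = P_out/η = 15.102/0.883 = 17.103 W.
I_p = P_in/V_p = 17.103/220 = 0.0777 A.

I_p ≈ 0.0777 A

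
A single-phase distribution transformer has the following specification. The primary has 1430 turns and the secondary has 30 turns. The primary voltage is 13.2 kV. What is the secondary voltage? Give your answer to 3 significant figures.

V_s/V_p = N_s/N_p, so V_s = 13200 × 30/1430 = 277 V.

V_s ≈ 277 V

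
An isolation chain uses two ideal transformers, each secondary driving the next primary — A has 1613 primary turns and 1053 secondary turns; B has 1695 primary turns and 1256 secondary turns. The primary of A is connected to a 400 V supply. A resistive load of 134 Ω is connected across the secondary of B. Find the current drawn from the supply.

Secondary of A: V = 400.00 × 1053/1613 = 261.13 V.
Secondary of B: V = 261.13 × 1256/1695 = 193.50 V.
I_load = 193.50/134 = 1.4440 A, so P_out = 193.50 × 1.4440 = 279.41 W.
All ideal ⇒ P_in = P_out, so I_supply = 279.41/400 = 0.699 A.

I_supply ≈ 0.699 A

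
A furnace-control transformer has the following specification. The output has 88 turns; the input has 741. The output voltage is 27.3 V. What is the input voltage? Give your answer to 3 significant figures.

V_in/V_out = N_in/N_out, so V_in = 27.3 × 741/88 = 230 V.

V_in ≈ 230 V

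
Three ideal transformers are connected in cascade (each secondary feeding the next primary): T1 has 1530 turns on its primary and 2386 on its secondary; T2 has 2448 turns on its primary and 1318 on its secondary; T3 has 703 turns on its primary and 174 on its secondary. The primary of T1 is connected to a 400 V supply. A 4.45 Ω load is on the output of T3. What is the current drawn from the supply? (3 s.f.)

After T1: V = 400.00 × 2386/1530 = 623.79 V.
After T2: V = 623.79 × 1318/2448 = 335.85 V.
After T3: V = 335.85 × 174/703 = 83.126 V.
I_load = 83.126/4.45 = 18.680 A, so P_out = 83.126 × 18.680 = 1552.8 W.
All ideal ⇒ P_in = P_out, so I_supply = 1552.8/400 = 3.88 A.

I_supply ≈ 3.88 A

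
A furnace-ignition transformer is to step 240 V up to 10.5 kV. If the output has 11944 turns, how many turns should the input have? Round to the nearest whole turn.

N_in/N_out = V_in/V_out, so N_in = 11944 × 240/10500 = 273.0 ≈ 273 turns.

N_in = 273 turns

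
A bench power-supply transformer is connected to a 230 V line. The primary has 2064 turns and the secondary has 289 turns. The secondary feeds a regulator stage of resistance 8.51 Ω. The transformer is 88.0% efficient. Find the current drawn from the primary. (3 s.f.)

I_p ≈ 0.602 A

V_s = 230 × 289/2064 = 32.204 V.
I_s = V_s/R = 32.204/8.51 = 3.7843 A.
P_out = V_s I_s = 32.204 × 3.7843 = 121.87 W.
P_in = P_out/η = 121.87/0.880 = 138.49 W.
I_p = P_in/V_p = 138.49/230 = 0.602 A.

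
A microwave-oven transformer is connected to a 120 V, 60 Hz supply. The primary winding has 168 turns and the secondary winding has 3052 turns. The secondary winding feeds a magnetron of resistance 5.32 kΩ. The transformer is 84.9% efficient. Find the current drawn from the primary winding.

I_p ≈ 8.77 A

V_s = 120 × 3052/168 = 2180.0 V.
I_s = V_s/R = 2180.0/5320 = 0.40977 A.
P_out = V_s I_s = 2180.0 × 0.40977 = 893.31 W.
P_in = P_out/η = 893.31/0.849 = 1052.2 W.
I_p = P_in/V_p = 1052.2/120 = 8.77 A.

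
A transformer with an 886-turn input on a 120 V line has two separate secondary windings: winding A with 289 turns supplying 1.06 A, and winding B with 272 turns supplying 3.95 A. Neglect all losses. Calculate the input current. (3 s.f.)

I_in ≈ 1.56 A

V_A = 120 × 289/886 = 39.142 V; V_B = 120 × 272/886 = 36.840 V.
P_out = V_A I_A + V_B I_B = 39.142×1.06 + 36.840×3.95 = 41.491 + 145.52 = 187.01 W.
Ideal ⇒ P_in = P_out, so I_in = P_out/V_in = 187.01/120 = 1.56 A.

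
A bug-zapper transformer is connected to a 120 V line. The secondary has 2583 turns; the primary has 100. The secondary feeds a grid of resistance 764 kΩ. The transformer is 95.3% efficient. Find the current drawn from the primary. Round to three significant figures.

I_p ≈ 0.110 A

V_s = 120 × 2583/100 = 3099.6 V.
I_s = V_s/R = 3099.6/764000 = 0.0040571 A.
P_out = V_s I_s = 3099.6 × 0.0040571 = 12.575 W.
P_in = P_out/η = 12.575/0.953 = 13.195 W.
I_p = P_in/V_p = 13.195/120 = 0.110 A.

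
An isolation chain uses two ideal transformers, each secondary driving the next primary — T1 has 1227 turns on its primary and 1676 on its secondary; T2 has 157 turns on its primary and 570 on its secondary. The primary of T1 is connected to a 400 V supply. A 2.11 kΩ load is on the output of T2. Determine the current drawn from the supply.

Secondary of T1: V = 400.00 × 1676/1227 = 546.37 V.
Secondary of T2: V = 546.37 × 570/157 = 1983.6 V.
I_load = 1983.6/2110 = 0.94012 A, so P_out = 1983.6 × 0.94012 = 1864.9 W.
All ideal ⇒ P_in = P_out, so I_supply = 1864.9/400 = 4.66 A.

I_supply ≈ 4.66 A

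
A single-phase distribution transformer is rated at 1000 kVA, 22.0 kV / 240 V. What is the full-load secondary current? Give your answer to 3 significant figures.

I_s = S/V_s = 1000000/240 = 4170 A.

I_s ≈ 4170 A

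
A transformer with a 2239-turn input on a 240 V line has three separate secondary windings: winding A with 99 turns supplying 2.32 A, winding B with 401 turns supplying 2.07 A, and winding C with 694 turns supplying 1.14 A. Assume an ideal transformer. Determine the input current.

I_in ≈ 0.827 A

V_A = 240 × 99/2239 = 10.612 V; V_B = 240 × 401/2239 = 42.983 V; V_C = 240 × 694/2239 = 74.390 V.
P_out = V_A I_A + V_B I_B + V_C I_C = 10.612×2.32 + 42.983×2.07 + 74.390×1.14 = 24.620 + 88.976 + 84.805 = 198.40 W.
Ideal ⇒ P_in = P_out, so I_in = P_out/V_in = 198.40/240 = 0.827 A.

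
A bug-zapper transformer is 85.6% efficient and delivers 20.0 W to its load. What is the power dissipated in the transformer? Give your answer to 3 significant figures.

P_loss ≈ 3.36 W

P_in = P_out/η = 20.0/0.856 = 23.3645 W.
P_loss = P_in − P_out = 23.3645 − 20.0 = 3.36 W.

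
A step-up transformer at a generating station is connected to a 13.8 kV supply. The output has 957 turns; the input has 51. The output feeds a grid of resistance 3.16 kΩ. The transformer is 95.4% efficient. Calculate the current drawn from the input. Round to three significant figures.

V_out = 13800 × 957/51 = 258950 V.
I_out = V_out/R = 258950/3160 = 81.947 A.
P_out = V_out I_out = 258950 × 81.947 = 2.1220×10^7 W.
P_in = P_out/η = 2.1220×10^7/0.954 = 2.2244×10^7 W.
I_in = P_in/V_in = 2.2244×10^7/13800 = 1610 A.

I_in ≈ 1610 A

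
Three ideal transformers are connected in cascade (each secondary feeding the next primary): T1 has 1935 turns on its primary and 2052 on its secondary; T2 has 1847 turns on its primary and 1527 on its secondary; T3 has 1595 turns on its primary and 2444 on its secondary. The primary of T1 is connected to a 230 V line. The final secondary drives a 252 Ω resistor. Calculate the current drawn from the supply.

Secondary of T1: V = 230.00 × 2052/1935 = 243.91 V.
Secondary of T2: V = 243.91 × 1527/1847 = 201.65 V.
Secondary of T3: V = 201.65 × 2444/1595 = 308.98 V.
I_load = 308.98/252 = 1.2261 A, so P_out = 308.98 × 1.2261 = 378.86 W.
All ideal ⇒ P_in = P_out, so I_supply = 378.86/230 = 1.65 A.

I_supply ≈ 1.65 A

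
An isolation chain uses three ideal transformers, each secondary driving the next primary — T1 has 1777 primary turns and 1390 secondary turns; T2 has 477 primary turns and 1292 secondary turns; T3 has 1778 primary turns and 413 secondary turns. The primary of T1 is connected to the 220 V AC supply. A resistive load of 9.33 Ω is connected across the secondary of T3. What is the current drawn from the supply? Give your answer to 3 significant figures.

I_supply ≈ 5.71 A

Secondary of T1: V = 220.00 × 1390/1777 = 172.09 V.
Secondary of T2: V = 172.09 × 1292/477 = 466.12 V.
Secondary of T3: V = 466.12 × 413/1778 = 108.27 V.
I_load = 108.27/9.33 = 11.605 A, so P_out = 108.27 × 11.605 = 1256.4 W.
All ideal ⇒ P_in = P_out, so I_supply = 1256.4/220 = 5.71 A.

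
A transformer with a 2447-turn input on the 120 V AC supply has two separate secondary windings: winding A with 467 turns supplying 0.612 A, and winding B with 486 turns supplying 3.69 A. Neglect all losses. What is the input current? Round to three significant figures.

V_A = 120 × 467/2447 = 22.902 V; V_B = 120 × 486/2447 = 23.833 V.
P_out = V_A I_A + V_B I_B = 22.902×0.612 + 23.833×3.69 = 14.016 + 87.945 = 101.96 W.
Ideal ⇒ P_in = P_out, so I_in = P_out/V_in = 101.96/120 = 0.850 A.

I_in ≈ 0.850 A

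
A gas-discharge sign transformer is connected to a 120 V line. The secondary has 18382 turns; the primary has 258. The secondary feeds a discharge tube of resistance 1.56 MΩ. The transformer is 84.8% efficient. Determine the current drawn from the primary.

I_p ≈ 0.460 A

V_s = 120 × 18382/258 = 8549.8 V.
I_s = V_s/R = 8549.8/(1.56×10^6) = 0.0054806 A.
P_out = V_s I_s = 8549.8 × 0.0054806 = 46.858 W.
P_in = P_out/η = 46.858/0.848 = 55.257 W.
I_p = P_in/V_p = 55.257/120 = 0.460 A.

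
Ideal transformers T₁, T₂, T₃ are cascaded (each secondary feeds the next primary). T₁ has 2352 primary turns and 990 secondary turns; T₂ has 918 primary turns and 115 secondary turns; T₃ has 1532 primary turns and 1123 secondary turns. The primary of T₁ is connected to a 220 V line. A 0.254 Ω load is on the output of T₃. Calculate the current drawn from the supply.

I_supply ≈ 1.29 A

After T₁: V = 220.00 × 990/2352 = 92.602 V.
After T₂: V = 92.602 × 115/918 = 11.600 V.
After T₃: V = 11.600 × 1123/1532 = 8.5035 V.
I_load = 8.5035/0.254 = 33.478 A, so P_out = 8.5035 × 33.478 = 284.68 W.
All ideal ⇒ P_in = P_out, so I_supply = 284.68/220 = 1.29 A.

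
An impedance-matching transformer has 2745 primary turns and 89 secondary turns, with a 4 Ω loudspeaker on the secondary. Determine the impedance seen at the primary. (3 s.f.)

Z_p = (N_p/N_s)² × Z_s = (2745/89)² × 4 = 3810 Ω.

Z_p ≈ 3810 Ω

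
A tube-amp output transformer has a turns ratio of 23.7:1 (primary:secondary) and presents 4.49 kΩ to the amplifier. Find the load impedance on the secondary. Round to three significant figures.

Z_s ≈ 7.99 Ω

Z_s = Z_p/(N_p/N_s)² = 4490/23.7² = 7.99 Ω.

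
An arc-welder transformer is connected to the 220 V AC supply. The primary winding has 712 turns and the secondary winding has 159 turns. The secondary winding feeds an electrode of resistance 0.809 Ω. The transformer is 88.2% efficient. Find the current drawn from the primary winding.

V_s = 220 × 159/712 = 49.129 V.
I_s = V_s/R = 49.129/0.809 = 60.728 A.
P_out = V_s I_s = 49.129 × 60.728 = 2983.5 W.
P_in = P_out/η = 2983.5/0.882 = 3382.7 W.
I_p = P_in/V_p = 3382.7/220 = 15.4 A.

I_p ≈ 15.4 A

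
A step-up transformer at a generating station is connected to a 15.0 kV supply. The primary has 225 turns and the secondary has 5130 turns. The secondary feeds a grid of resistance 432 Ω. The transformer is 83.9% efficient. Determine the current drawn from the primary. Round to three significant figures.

V_s = 15000 × 5130/225 = 342000 V.
I_s = V_s/R = 342000/432 = 791.67 A.
P_out = V_s I_s = 342000 × 791.67 = 2.7075×10^8 W.
P_in = P_out/η = 2.7075×10^8/0.839 = 3.2271×10^8 W.
I_p = P_in/V_p = 3.2271×10^8/15000 = 21500 A.

I_p ≈ 21500 A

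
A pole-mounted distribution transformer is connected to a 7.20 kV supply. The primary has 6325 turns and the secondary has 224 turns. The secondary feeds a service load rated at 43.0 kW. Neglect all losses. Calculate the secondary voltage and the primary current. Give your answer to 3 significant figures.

V_s = V_p × N_s/N_p = 7200 × 224/6325 = 254.99 V.
I_s = P/V_s = 43000/254.99 = 168.64 A.
I_p = I_s × N_s/N_p = 168.64 × 224/6325 = 5.97 A.

V_s ≈ 255 V, I_p ≈ 5.97 A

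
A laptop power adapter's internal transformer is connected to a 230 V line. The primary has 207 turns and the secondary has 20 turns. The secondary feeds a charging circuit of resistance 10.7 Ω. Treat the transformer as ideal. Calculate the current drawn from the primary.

V_s = V_p × N_s/N_p = 230 × 20/207 = 22.222 V.
I_s = V_s/R = 22.222/10.7 = 2.0768 A.
For an ideal transformer I_p N_p = I_s N_s, so I_p = 2.0768 × 20/207 = 0.201 A.

I_p ≈ 0.201 A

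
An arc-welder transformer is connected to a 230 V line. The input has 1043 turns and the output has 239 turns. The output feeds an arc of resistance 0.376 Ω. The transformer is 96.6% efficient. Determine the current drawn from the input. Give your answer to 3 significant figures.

V_out = 230 × 239/1043 = 52.704 V.
I_out = V_out/R = 52.704/0.376 = 140.17 A.
P_out = V_out I_out = 52.704 × 140.17 = 7387.5 W.
P_in = P_out/η = 7387.5/0.966 = 7647.5 W.
I_in = P_in/V_in = 7647.5/230 = 33.2 A.

I_in ≈ 33.2 A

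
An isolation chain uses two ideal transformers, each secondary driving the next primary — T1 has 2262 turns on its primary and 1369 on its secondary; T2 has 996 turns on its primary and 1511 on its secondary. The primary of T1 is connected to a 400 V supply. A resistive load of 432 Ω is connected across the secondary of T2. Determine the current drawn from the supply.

After T1: V = 400.00 × 1369/2262 = 242.09 V.
After T2: V = 242.09 × 1511/996 = 367.26 V.
I_load = 367.26/432 = 0.85014 A, so P_out = 367.26 × 0.85014 = 312.23 W.
All ideal ⇒ P_in = P_out, so I_supply = 312.23/400 = 0.781 A.

I_supply ≈ 0.781 A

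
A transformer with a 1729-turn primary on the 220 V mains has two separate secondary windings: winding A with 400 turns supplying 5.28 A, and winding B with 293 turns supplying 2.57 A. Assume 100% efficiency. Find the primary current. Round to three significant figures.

V_A = 220 × 400/1729 = 50.896 V; V_B = 220 × 293/1729 = 37.282 V.
P_out = V_A I_A + V_B I_B = 50.896×5.28 + 37.282×2.57 = 268.73 + 95.814 = 364.55 W.
Ideal ⇒ P_in = P_out, so I_p = P_out/V_p = 364.55/220 = 1.66 A.

I_p ≈ 1.66 A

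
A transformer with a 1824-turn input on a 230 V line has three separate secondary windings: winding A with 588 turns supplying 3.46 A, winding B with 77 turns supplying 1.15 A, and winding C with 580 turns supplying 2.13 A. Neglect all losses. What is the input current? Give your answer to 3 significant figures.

I_in ≈ 1.84 A

V_A = 230 × 588/1824 = 74.145 V; V_B = 230 × 77/1824 = 9.7094 V; V_C = 230 × 580/1824 = 73.136 V.
P_out = V_A I_A + V_B I_B + V_C I_C = 74.145×3.46 + 9.7094×1.15 + 73.136×2.13 = 256.54 + 11.166 + 155.78 = 423.49 W.
Ideal ⇒ P_in = P_out, so I_in = P_out/V_in = 423.49/230 = 1.84 A.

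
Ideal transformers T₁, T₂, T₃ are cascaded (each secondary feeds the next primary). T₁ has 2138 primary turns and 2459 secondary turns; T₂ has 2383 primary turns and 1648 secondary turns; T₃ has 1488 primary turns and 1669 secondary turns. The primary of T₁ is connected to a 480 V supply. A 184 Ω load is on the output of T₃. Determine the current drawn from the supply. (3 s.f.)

Secondary of T₁: V = 480.00 × 2459/2138 = 552.07 V.
Secondary of T₂: V = 552.07 × 1648/2383 = 381.79 V.
Secondary of T₃: V = 381.79 × 1669/1488 = 428.23 V.
I_load = 428.23/184 = 2.3273 A, so P_out = 428.23 × 2.3273 = 996.64 W.
All ideal ⇒ P_in = P_out, so I_supply = 996.64/480 = 2.08 A.

I_supply ≈ 2.08 A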